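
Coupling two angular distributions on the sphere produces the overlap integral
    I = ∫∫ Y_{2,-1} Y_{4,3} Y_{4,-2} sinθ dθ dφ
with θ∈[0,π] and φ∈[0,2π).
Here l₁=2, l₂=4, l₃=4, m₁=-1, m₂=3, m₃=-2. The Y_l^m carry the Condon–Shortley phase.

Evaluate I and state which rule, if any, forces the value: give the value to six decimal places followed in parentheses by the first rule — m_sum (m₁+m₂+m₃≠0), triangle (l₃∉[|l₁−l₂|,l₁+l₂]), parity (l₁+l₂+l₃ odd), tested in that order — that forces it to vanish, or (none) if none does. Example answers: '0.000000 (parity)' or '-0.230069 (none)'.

-0.187702 (none)

Checks pass: Σm=0; 10 even; l₃=4∈[2,6].
(2·2+1)(2·4+1)(2·4+1) = 405
Δ: 2! 2! 6! / 11! → 1/13860
sum: t=0:+1/192 t=1:−1/36 t=2:+1/192 = -5/288
3j²(2 4 4; 0 0 0) = Δ·Π!·Σ² = 20/693  (sign -1)
sum: t=1:−1/1440 t=2:+1/240 = 1/288
3j²(2 4 4; -1 3 -2) = Δ·Π!·Σ² = 5/132  (sign +1)
combine: 4πI² = 405·20/693·5/132 = 375/847
take √, sign -1: I = -0.18770204
No selection rule forces the value: the integral is nonzero (none).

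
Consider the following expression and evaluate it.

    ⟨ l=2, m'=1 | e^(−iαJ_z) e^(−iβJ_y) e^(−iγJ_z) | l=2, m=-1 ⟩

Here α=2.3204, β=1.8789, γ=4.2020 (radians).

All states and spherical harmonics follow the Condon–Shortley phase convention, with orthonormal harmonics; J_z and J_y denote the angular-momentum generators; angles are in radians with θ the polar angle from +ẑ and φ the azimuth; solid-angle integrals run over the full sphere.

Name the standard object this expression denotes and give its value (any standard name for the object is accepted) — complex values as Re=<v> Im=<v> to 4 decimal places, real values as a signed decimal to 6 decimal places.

This is a Wigner D-matrix element — the rotation-matrix element ⟨l m'| R(α,β,γ) |l m⟩ in the angular-momentum basis.
Split into d^2_{1,-1}(β=1.8789) × two z-phases.
c=cos(1.878900/2)=0.590232, s=sin(1.878900/2)=0.807234; N=√[6·1·1·6]=6.000000
k∈{0,1} keeps every argument non-negative
  k=0: (−1)^2·6.0000/(2)·0.5902^2·0.8072^2 = +0.681029
  k=1: (−1)^3·6.0000/(6)·0.5902^0·0.8072^4 = -0.424617
d^2_{1,-1}(1.8789) = +0.681029 -0.424617 = +0.256412
D = (-0.681349-0.731959i)·(+0.256412)·(-0.488517-0.872555i) = -0.078417+0.244127i

Wigner D-matrix element, Re=-0.0784 Im=0.2441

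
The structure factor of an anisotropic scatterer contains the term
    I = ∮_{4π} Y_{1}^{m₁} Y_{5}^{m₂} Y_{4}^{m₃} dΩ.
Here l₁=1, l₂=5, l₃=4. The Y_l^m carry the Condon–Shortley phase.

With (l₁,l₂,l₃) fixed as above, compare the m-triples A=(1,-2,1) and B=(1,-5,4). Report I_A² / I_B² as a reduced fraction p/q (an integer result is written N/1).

7/15

l's match ⇒ only the (l;m) 3-j factors differ between A and B.
A: triangle coeff Δ(1,5,4) = 1/495; Σ_t [0,0]: t=0:+1/1440 = 1/1440; (3j)²=7/165 [(1 5 4; 1 -2 1)], sign=-1
B: triangle coeff Δ(1,5,4) = 1/495; Σ_t [0,0]: t=0:+1/80640 = 1/80640; (3j)²=1/11 [(1 5 4; 1 -5 4)], sign=+1
I_A²/I_B² = (7/165)/(1/11) = 7/15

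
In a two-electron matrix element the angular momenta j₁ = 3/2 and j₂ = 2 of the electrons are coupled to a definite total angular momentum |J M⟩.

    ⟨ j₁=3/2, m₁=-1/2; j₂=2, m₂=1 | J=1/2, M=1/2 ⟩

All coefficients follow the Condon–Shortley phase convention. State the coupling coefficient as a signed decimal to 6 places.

+√(3/10) = +0.547723

j₁+j₂−J=3  J+j₁−j₂=0  J−j₁+j₂=1  j₁+j₂+J+1=5
(j₁±m₁, j₂±m₂, J±M) = (1,2,3,1,1,0)
P² = 6/5
sum k=2..2:
  [2] +1/2 = 1/2
S = 1/2
C² = P²·S² = 3/10 ; C = +0.547723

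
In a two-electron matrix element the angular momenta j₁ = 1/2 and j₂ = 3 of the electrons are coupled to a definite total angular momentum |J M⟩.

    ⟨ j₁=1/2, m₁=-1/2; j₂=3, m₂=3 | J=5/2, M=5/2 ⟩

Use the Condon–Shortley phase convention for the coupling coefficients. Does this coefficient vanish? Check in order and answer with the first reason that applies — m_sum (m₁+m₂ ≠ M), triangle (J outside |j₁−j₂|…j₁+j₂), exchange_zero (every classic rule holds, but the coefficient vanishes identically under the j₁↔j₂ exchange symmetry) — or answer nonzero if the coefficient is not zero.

nonzero

m-sum: m₁+m₂ = -1/2+3 = 5/2, M = 5/2  ✓
triangle: |j₁−j₂| = 5/2 ≤ J = 5/2 ≤ j₁+j₂ = 7/2  ✓
exchange: j₁≠j₂ or m₁≠m₂ — the exchange symmetry imposes no constraint here
value check: CG = −√(6/7) = -0.925820 ≠ 0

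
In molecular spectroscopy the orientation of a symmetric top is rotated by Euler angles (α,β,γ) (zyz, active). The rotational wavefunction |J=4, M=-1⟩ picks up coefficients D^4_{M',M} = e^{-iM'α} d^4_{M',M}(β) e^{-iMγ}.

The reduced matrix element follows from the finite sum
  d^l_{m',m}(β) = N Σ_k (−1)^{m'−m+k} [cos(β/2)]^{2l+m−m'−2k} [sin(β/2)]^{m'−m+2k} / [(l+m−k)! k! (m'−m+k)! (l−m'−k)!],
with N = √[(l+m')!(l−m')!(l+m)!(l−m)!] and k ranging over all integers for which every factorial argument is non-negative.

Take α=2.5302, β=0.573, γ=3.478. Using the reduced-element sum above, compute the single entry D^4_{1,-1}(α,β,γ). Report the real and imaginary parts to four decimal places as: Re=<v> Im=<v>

Re=0.2726 Im=0.3794

First d^4_{1,-1}(β=0.5730), then the phase factors e^{-i(1)α} and e^{-i(-1)γ}:
Half-angle: c=0.959239, s=0.282597. N=√(120·6·6·120)=720.000000
k: max(0,(-1)−(1))=0 … min(4+(-1),4−(1))=3
  k=0: (−1)^2·720.0000/(72)·0.9592^6·0.2826^2 = +0.622149
  k=1: (−1)^3·720.0000/(24)·0.9592^4·0.2826^4 = -0.161993
  k=2: (−1)^4·720.0000/(48)·0.9592^2·0.2826^6 = +0.007030
  k=3: (−1)^5·720.0000/(720)·0.9592^0·0.2826^8 = -0.000041
d^4_{1,-1}(0.5730) = +0.622149 -0.161993 +0.007030 -0.000041 = +0.467145
D = (-0.818849-0.574008i)·(+0.467145)·(-0.943947-0.330098i) = +0.272566+0.379385i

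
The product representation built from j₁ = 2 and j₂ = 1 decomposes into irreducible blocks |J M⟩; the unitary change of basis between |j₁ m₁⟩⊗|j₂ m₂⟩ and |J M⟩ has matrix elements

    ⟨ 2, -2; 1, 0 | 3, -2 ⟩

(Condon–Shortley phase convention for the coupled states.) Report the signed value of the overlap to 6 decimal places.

+0.577350  (= +√(1/3))

triangle: 0!×4!×2!/7! = 48/5040
(j±m)!: 0!×4!×1!×1!×1!×5! = 2880
prefactor² = (2J+1)×Δ×N² = 192
  k=0: +1/(0!×0!×4!×1!×0!×1!) = 1/24
Σ = 1/24  ⇒  CG² = 192×(1/24)² = 1/3
CG = +√(1/3) = +0.577350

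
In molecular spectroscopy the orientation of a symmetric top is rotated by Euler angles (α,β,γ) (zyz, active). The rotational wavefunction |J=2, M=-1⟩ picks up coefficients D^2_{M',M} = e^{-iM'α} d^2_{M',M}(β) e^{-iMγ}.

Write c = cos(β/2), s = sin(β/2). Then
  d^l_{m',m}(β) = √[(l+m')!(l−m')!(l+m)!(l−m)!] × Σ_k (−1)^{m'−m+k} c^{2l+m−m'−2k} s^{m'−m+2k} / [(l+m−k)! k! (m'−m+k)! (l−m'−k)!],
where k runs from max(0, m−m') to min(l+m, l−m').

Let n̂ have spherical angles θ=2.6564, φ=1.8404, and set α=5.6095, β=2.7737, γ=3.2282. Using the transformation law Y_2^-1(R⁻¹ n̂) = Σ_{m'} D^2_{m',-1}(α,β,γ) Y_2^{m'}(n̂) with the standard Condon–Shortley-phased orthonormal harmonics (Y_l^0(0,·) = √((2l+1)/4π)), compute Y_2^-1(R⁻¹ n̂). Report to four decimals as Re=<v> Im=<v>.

Need the full column D^2_{m',-1} for m'=−2..2 at α=5.6095, β=2.7737, γ=3.2282.
cos(β/2)=0.182911, sin(β/2)=0.983130
d^2_{-2,-1}: single k=1 term ⇒ +0.012033;  D = -0.003671+0.011459i
d^2_{-1,-1}: k∈[0..1] ⇒ +0.001119 -0.097011 = -0.095892;  D = +0.079836-0.053117i
d^2_{0,-1}: k∈[0..1] ⇒ -0.014737 +0.425743 = +0.411006;  D = -0.409465-0.035552i
d^2_{1,-1}: k∈[0..1] ⇒ +0.097011 -0.934207 = -0.837196;  D = +0.606661+0.576940i
d^2_{2,-1}: single k=0 term ⇒ -0.347617;  D = +0.047412+0.344369i
Y_2^{m'}(θ=2.6564,φ=1.8404) and Σ D·Y over m':
  (-0.0037+0.0115i)·(-0.0721+0.0431i)  (+0.0798-0.0531i)·(+0.0849+0.3072i)  (-0.4095-0.0356i)·(+0.4250+0.0000i)  (+0.6067+0.5769i)·(-0.0849+0.3072i)  (+0.0474+0.3444i)·(-0.0721-0.0431i)
Y_2^-1(R⁻¹ n̂) = -0.368449+0.114442i

Re=-0.3684 Im=0.1144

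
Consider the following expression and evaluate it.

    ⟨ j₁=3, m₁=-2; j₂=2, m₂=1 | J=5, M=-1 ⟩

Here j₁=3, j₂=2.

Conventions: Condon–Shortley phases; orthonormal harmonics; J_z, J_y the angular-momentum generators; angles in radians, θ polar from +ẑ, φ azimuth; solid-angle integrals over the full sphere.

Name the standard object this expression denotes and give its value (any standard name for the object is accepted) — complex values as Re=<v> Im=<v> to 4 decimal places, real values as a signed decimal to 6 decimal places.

Clebsch–Gordan coefficient, +√(4/35) ≈ +0.338062

This is a Clebsch–Gordan (vector-coupling) coefficient.
triangle: 0!×6!×4!/11! = 17280/39916800
(j±m)!: 1!×5!×3!×1!×4!×6! = 12441600
prefactor² = (2J+1)×Δ×N² = 414720/7
  k=0: +1/(0!×0!×5!×3!×1!×1!) = 1/720
Σ = 1/720  ⇒  CG² = 414720/7×(1/720)² = 4/35
CG = +√(4/35) = +0.338062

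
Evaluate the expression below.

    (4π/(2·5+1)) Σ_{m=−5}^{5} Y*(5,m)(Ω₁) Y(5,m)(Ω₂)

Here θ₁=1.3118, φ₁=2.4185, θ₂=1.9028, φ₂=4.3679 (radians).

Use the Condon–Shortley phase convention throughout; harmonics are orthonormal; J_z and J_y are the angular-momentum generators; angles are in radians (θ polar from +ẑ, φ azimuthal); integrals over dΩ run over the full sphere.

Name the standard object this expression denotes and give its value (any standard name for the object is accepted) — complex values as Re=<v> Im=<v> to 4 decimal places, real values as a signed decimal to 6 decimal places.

Legendre polynomial (addition theorem), -0.240213

This sum is the spherical-harmonic addition theorem: it equals the Legendre polynomial P_l(cos γ) of the angle γ between the two directions.
Addition theorem: P_5(cos γ) = (4π/11) Σ_m Y*_{lm}(Ω₁) Y_{lm}(Ω₂), m = −5…5:
  [-5]  conj(Y_{5,-5})(Ω₁) = 0.34856 - 0.17876j ; Y_{5,-5}(Ω₂) = -0.34649 - 0.05295j ; Δ = -0.13024 + 0.04348j
  [-4]  conj(Y_{5,-4})(Ω₁) = -0.31806 - 0.08095j ; Y_{5,-4}(Ω₂) = -0.07324 - 0.37506j ; Δ = -0.00707 + 0.12522j
  [-3]  conj(Y_{5,-3})(Ω₁) = -0.07212 - 0.10576j ; Y_{5,-3}(Ω₂) = -0.01102 + 0.00657j ; Δ = 0.00149 + 0.00069j
  [-2]  conj(Y_{5,-2})(Ω₁) = -0.04049 + 0.32324j ; Y_{5,-2}(Ω₂) = -0.25963 - 0.21384j ; Δ = 0.07963 - 0.07527j
  [-1]  conj(Y_{5,-1})(Ω₁) = -0.03994 + 0.03525j ; Y_{5,-1}(Ω₂) = 0.02559 - 0.07133j ; Δ = 0.00149 + 0.00375j
  [+0]  conj(Y_{5,0})(Ω₁) = 0.31988 + 0.00000j ; Y_{5,0}(Ω₂) = -0.31541 + 0.00000j ; Δ = -0.10089 + 0.00000j
  [+1]  conj(Y_{5,1})(Ω₁) = 0.03994 + 0.03525j ; Y_{5,1}(Ω₂) = -0.02559 - 0.07133j ; Δ = 0.00149 - 0.00375j
  [+2]  conj(Y_{5,2})(Ω₁) = -0.04049 - 0.32324j ; Y_{5,2}(Ω₂) = -0.25963 + 0.21384j ; Δ = 0.07963 + 0.07527j
  [+3]  conj(Y_{5,3})(Ω₁) = 0.07212 - 0.10576j ; Y_{5,3}(Ω₂) = 0.01102 + 0.00657j ; Δ = 0.00149 - 0.00069j
  [+4]  conj(Y_{5,4})(Ω₁) = -0.31806 + 0.08095j ; Y_{5,4}(Ω₂) = -0.07324 + 0.37506j ; Δ = -0.00707 - 0.12522j
  [+5]  conj(Y_{5,5})(Ω₁) = -0.34856 - 0.17876j ; Y_{5,5}(Ω₂) = 0.34649 - 0.05295j ; Δ = -0.13024 - 0.04348j
Total Σ_m = -0.21027 - 0.00000j. Multiply by 1.142397: -0.24021 - 0.00000j. P_5(cos γ) = -0.240213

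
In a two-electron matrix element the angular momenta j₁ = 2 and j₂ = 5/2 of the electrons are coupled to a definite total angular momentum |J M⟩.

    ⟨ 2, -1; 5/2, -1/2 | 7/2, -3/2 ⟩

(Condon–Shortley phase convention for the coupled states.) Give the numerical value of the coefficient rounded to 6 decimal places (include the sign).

-0.308607

√[8·1!3!4!/9! · 1!3!2!3!2!5!] = √(384/7)
  +(−1)^0/∏(0,1,3,2,0,2)! = 1/24  (running 1/24)
  +(−1)^1/∏(1,0,2,1,1,3)! = -1/12  (running -1/24)
⟨..|..⟩ = √(384/7)·(-1/24) = -0.308607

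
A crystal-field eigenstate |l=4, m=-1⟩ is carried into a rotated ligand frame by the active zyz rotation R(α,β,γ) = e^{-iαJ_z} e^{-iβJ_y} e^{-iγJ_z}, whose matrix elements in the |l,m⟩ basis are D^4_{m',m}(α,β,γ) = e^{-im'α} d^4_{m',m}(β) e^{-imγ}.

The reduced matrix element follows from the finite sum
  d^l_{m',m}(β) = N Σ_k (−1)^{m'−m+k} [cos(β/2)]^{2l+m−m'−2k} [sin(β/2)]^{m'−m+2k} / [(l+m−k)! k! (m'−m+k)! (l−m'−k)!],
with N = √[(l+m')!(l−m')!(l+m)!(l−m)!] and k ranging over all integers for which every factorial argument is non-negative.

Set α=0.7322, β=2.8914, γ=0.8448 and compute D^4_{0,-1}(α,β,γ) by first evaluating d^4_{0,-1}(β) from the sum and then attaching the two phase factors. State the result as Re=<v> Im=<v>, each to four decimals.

Re=0.3179 Im=0.3581

D^4_{0,-1}(0.7322,2.8914,0.8448) = e^{-i·0·0.7322}·d^4_{0,-1}(2.8914)·e^{-i·-1·0.8448}. Compute d first:
c=cos(2.891400/2)=0.124770, s=sin(2.891400/2)=0.992186; N=√[24·24·6·120]=643.987578
Admissible k: 0..3 (factorial args all ≥0)
  k=0: (−1)^1·643.9876/(144)·0.1248^7·0.9922^1 = -0.000002
  k=1: (−1)^2·643.9876/(24)·0.1248^5·0.9922^3 = +0.000793
  k=2: (−1)^3·643.9876/(24)·0.1248^3·0.9922^5 = -0.050115
  k=3: (−1)^4·643.9876/(144)·0.1248^1·0.9922^7 = +0.528174
d^4_{0,-1}(2.8914) = -0.000002 +0.000793 -0.050115 +0.528174 = +0.478850
Attach z-rotation phases: D = e^{-i(0)(0.7322)}·(+0.478850)·e^{-i(-1)(0.8448)} = +0.317899+0.358102i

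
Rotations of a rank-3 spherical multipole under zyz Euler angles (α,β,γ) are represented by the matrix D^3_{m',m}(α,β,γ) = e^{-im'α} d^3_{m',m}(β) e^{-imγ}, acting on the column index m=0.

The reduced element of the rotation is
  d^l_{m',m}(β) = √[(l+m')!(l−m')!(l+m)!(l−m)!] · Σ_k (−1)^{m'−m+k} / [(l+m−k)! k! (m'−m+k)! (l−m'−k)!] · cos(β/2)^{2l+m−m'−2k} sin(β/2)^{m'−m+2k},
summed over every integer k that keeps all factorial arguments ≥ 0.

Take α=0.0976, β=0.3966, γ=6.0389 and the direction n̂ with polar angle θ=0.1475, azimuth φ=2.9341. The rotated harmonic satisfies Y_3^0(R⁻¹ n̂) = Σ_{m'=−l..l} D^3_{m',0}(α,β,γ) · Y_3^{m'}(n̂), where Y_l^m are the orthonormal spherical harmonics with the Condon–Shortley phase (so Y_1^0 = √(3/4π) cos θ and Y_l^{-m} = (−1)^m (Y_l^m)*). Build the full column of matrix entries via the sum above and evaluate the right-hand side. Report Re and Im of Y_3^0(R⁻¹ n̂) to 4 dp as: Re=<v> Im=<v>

Re=0.2186 Im=0.0000

Need the full column D^3_{m',0} for m'=−3..3 at α=0.0976, β=0.3966, γ=6.0389.
cos(β/2)=0.980403, sin(β/2)=0.197003
d^3_{-3,0}: single k=3 term ⇒ +0.032222;  D = +0.030850+0.009300i
d^3_{-2,0}: k∈[2..3] ⇒ +0.196392 -0.007930 = +0.188462;  D = +0.184883+0.036555i
d^3_{-1,0}: k∈[1..3] ⇒ +0.618139 -0.074876 +0.001008 = +0.544271;  D = +0.541680+0.053037i
d^3_{0,0}: k∈[0..3] ⇒ +0.888030 -0.322705 +0.013030 -0.000058 = +0.578296;  D = +0.578296+0.000000i
d^3_{1,0}: k∈[0..2] ⇒ -0.618139 +0.074876 -0.001008 = -0.544271;  D = -0.541680+0.053037i
d^3_{2,0}: k∈[0..1] ⇒ +0.196392 -0.007930 = +0.188462;  D = +0.184883-0.036555i
d^3_{3,0}: single k=0 term ⇒ -0.032222;  D = -0.030850+0.009300i
Y_3^{m'}(θ=0.1475,φ=2.9341) and Σ D·Y over m':
  (+0.0309+0.0093i)·(-0.0011-0.0008i)  (+0.1849+0.0366i)·(+0.0200+0.0088i)  (+0.5417+0.0530i)·(-0.1809-0.0381i)  (+0.5783+0.0000i)·(+0.6984+0.0000i)  (-0.5417+0.0530i)·(+0.1809-0.0381i)  (+0.1849-0.0366i)·(+0.0200-0.0088i)  (-0.0309+0.0093i)·(+0.0011-0.0008i)
Y_3^0(R⁻¹ n̂) = +0.218635+0.000000i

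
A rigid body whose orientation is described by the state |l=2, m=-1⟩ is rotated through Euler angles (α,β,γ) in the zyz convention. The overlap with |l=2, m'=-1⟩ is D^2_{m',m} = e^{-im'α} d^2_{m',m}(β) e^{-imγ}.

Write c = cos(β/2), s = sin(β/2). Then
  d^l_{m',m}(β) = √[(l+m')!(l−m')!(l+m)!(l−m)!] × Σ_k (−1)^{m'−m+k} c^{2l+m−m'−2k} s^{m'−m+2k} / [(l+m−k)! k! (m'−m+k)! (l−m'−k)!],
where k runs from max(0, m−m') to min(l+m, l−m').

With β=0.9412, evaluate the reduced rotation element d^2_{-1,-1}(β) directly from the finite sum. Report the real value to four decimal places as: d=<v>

d^2_{-1,-1}(β=0.9412) via the finite sum:
With c≡cos(β/2)=0.891296 and s≡sin(β/2)=0.453421, N=[1·6·1·6]^{1/2}=6.000000
The bounds max(0,m−m')=0 and min(l+m,l−m')=1 give 2 terms
  k=0: (−1)^0·6.0000/(6)·0.8913^4·0.4534^0 = +0.631086
  k=1: (−1)^1·6.0000/(2)·0.8913^2·0.4534^2 = -0.489970
d^2_{-1,-1}(0.9412) = +0.631086 -0.489970 = +0.141117

d=0.1411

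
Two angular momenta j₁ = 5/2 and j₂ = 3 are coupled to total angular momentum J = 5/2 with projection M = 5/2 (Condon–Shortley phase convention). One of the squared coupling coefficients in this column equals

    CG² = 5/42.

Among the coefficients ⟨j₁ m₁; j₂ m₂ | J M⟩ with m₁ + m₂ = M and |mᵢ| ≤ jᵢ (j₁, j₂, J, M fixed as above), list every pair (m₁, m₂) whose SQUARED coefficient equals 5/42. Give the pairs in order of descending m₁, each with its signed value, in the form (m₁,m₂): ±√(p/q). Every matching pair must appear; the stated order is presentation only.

(5/2,0): +√(5/42)

Admissible pairs with m₁+m₂ = M = 5/2: (-1/2,3), (1/2,2), (3/2,1), (5/2,0)
  (m₁,m₂)=(5/2,0): CG² = 5/42, CG = +√(5/42)   ← matches the target
  (m₁,m₂)=(3/2,1): CG² = 2/7, CG = −√(2/7)
  (m₁,m₂)=(1/2,2): CG² = 5/14, CG = +√(5/14)
  (m₁,m₂)=(-1/2,3): CG² = 5/21, CG = −√(5/21)
Pairs with CG² = 5/42: (5/2,0): +√(5/42)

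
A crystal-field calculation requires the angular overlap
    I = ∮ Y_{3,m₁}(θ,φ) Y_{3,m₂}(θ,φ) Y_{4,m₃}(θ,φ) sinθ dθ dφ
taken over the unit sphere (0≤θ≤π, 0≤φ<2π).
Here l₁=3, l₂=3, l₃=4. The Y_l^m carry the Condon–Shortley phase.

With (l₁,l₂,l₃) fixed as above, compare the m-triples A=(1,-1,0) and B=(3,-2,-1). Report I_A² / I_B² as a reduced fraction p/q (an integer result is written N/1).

l's match ⇒ only the (l;m) 3-j factors differ between A and B.
A: triangle coeff Δ(3,3,4) = 1/34650; Σ_t [0,2]: t=0:+1/32 t=1:−1/36 t=2:+1/1152 = 5/1152; (3j)²=1/1386 [(3 3 4; 1 -1 0)], sign=+1
B: triangle coeff Δ(3,3,4) = 1/34650; Σ_t [0,0]: t=0:+1/288 = 1/288; (3j)²=5/231 [(3 3 4; 3 -2 -1)], sign=-1
I_A²/I_B² = (1/1386)/(5/231) = 1/30

1/30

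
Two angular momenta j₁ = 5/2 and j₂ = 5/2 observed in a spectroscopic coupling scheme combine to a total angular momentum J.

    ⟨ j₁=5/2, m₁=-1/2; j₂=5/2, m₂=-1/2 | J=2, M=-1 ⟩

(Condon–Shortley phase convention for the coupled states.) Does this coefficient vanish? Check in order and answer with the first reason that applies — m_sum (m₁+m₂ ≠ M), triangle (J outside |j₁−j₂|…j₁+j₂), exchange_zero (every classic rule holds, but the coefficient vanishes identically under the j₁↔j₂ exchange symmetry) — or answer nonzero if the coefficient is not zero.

exchange_zero

m-sum: m₁+m₂ = -1/2+(-1/2) = -1, M = -1  ✓
triangle: |j₁−j₂| = 0 ≤ J = 2 ≤ j₁+j₂ = 5  ✓
exchange: j₁=j₂ and m₁=m₂, and (−1)^(j₁+j₂−J) = (−1)^3 = −1 forces ⟨j₁m₁;j₂m₂|JM⟩ = −⟨j₂m₂;j₁m₁|JM⟩ = −⟨j₁m₁;j₂m₂|JM⟩ ⇒ the coefficient vanishes identically
Racah sum check: Σ_k collapses to 0 ⇒ CG = 0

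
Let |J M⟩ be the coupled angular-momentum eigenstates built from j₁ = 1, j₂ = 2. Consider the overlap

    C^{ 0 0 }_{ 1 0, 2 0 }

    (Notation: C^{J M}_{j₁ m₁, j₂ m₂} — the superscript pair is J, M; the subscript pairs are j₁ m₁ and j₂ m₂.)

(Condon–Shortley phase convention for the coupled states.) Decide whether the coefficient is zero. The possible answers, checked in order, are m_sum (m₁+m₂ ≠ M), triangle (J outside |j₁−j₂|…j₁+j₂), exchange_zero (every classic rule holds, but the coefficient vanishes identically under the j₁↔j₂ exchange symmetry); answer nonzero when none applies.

triangle

m-sum: m₁+m₂ = 0+0 = 0, M = 0  ✓
triangle: need |j₁−j₂| ≤ J ≤ j₁+j₂, i.e. J ∈ [1, 3]; J = 0 is outside ✗ ⇒ coefficient is 0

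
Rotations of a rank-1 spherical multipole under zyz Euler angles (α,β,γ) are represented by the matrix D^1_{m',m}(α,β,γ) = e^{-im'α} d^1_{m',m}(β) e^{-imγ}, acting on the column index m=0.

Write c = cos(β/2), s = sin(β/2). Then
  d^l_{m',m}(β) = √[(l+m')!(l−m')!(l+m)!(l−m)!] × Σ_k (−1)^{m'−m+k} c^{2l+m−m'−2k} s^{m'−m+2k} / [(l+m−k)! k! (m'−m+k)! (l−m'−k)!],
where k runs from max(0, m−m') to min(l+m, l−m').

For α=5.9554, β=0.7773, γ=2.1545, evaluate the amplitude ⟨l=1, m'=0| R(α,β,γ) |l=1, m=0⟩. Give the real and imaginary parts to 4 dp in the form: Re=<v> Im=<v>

First d^1_{0,0}(β=0.7773), then the phase factors e^{-i(0)α} and e^{-i(0)γ}:
With c≡cos(β/2)=0.925421 and s≡sin(β/2)=0.378939, N=[1·1·1·1]^{1/2}=1.000000
Admissible k: 0..1 (factorial args all ≥0)
  k=0: (−1)^0·1.0000/(1)·0.9254^2·0.3789^0 = +0.856405
  k=1: (−1)^1·1.0000/(1)·0.9254^0·0.3789^2 = -0.143595
d^1_{0,0}(0.7773) = +0.856405 -0.143595 = +0.712810
Phases: e^{-i·(0)·5.9554}=+1.000000+0.000000i, e^{-i·(0)·2.1545}=+1.000000+0.000000i ⇒ D=+0.712810+0.000000i

Re=0.7128 Im=0.0000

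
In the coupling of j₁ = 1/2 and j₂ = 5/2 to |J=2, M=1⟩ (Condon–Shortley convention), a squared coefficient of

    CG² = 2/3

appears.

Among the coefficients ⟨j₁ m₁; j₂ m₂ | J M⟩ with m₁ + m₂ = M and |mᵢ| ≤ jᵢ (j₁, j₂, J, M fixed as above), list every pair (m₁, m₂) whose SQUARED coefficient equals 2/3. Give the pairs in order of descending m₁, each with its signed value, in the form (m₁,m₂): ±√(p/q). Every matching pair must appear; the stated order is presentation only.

Admissible pairs with m₁+m₂ = M = 1: (-1/2,3/2), (1/2,1/2)
  (m₁,m₂)=(1/2,1/2): CG² = 1/3, CG = +√(1/3)
  (m₁,m₂)=(-1/2,3/2): CG² = 2/3, CG = −√(2/3)   ← matches the target
Pairs with CG² = 2/3: (-1/2,3/2): −√(2/3)

(-1/2,3/2): −√(2/3)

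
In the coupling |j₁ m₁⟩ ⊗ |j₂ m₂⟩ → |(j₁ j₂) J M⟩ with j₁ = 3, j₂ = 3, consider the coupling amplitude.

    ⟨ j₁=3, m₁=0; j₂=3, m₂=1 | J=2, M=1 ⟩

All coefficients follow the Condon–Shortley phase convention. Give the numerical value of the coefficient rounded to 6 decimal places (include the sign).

+0.154303  (= +√(1/42))

√[5·4!2!2!/9! · 3!3!4!2!3!1!] = √(96/7)
  +(−1)^2/∏(2,2,1,2,1,0)! = 1/8  (running 1/8)
  +(−1)^3/∏(3,1,0,1,2,1)! = -1/12  (running 1/24)
⟨..|..⟩ = √(96/7)·(1/24) = +0.154303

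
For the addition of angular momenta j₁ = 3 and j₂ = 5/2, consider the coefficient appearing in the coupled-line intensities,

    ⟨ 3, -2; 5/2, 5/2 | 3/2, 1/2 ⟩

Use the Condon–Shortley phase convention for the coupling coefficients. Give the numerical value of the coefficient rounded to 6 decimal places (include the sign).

+√(5/21) = +0.487950

√[4·4!2!1!/8! · 1!5!5!0!2!1!] = √(960/7)
  +(−1)^4/∏(4,0,1,1,1,0)! = 1/24  (running 1/24)
⟨..|..⟩ = √(960/7)·(1/24) = +0.487950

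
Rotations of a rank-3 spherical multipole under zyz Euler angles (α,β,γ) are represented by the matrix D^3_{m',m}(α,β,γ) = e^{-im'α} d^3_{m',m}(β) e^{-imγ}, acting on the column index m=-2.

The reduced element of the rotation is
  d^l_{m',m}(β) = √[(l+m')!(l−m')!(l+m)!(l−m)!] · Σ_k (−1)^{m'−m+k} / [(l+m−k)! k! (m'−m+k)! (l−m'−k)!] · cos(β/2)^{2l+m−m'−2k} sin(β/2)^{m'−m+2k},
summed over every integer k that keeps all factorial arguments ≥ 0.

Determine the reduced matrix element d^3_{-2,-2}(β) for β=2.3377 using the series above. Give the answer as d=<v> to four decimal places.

d^3_{-2,-2}(β=2.3377) via the finite sum:
c=cos(2.337700/2)=0.391210, s=sin(2.337700/2)=0.920301; N=√[1·120·1·120]=120.000000
The bounds max(0,m−m')=0 and min(l+m,l−m')=1 give 2 terms
  k=0: (−1)^0·120.0000/(120)·0.3912^6·0.9203^0 = +0.003585
  k=1: (−1)^1·120.0000/(24)·0.3912^4·0.9203^2 = -0.099191
d^3_{-2,-2}(2.3377) = +0.003585 -0.099191 = -0.095606

d=-0.0956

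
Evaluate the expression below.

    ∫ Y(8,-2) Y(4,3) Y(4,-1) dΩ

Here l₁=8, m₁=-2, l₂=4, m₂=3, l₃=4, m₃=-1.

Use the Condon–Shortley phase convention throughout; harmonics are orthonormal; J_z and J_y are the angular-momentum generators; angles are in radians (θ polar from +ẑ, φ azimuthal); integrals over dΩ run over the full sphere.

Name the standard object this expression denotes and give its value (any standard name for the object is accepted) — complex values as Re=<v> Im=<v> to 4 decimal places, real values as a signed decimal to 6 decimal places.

This is a Gaunt coefficient — the integral of a triple product of spherical harmonics over the sphere.
m-sum 0 ✓  L=16 even ✓  4≤4≤12 ✓
Π(2lᵢ+1) = 17×9×9 = 1377
triangle coeff Δ(8,4,4) = 1/218790
Σ_t [4,4]: t=4:+1/331776 = 1/331776
(3j)²=490/21879 [(8 4 4; 0 0 0)], sign=+1
Σ_t [7,7]: t=7:−1/3628800 = -1/3628800
(3j)²=8/2431 [(8 4 4; -2 3 -1)], sign=+1
⇒ 4πI² = 35280/347633
I = (+1)√(35280/347633/(4π)) = 0.08986671

Gaunt coefficient, +0.089867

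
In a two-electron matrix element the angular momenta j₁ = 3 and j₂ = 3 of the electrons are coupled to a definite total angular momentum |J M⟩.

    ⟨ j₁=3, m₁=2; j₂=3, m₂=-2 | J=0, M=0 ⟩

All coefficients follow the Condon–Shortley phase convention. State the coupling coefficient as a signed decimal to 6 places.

-0.377964

j₁+j₂−J=6  J+j₁−j₂=0  J−j₁+j₂=0  j₁+j₂+J+1=7
(j₁±m₁, j₂±m₂, J±M) = (5,1,1,5,0,0)
P² = 14400/7
sum k=1..1:
  [1] −1/120 = -1/120
S = -1/120
C² = P²·S² = 1/7 ; C = -0.377964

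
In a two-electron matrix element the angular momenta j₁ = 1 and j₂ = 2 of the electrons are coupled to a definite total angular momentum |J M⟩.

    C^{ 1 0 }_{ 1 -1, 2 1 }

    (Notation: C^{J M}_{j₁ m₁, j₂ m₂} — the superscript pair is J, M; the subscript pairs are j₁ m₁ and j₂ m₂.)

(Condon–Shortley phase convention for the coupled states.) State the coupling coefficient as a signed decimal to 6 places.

+√(3/10) = +0.547723

j₁+j₂−J=2  J+j₁−j₂=0  J−j₁+j₂=2  j₁+j₂+J+1=5
(j₁±m₁, j₂±m₂, J±M) = (0,2,3,1,1,1)
P² = 6/5
sum k=2..2:
  [2] +1/2 = 1/2
S = 1/2
C² = P²·S² = 3/10 ; C = +0.547723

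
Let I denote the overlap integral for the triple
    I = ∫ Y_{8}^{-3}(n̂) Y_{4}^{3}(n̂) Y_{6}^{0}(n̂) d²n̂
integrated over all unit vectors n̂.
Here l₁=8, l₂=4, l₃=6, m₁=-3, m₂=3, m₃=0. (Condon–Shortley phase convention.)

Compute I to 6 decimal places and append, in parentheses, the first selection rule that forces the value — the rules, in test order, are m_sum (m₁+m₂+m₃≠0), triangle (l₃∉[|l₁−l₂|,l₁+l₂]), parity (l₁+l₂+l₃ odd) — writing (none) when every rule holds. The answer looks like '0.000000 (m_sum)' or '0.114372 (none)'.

Rules hold: Σm=0, L=18 even, 4≤6≤12.
N = 17·9·13 = 1989
Δ = 6!·10!·2!/19! = 1/23279256
Racah Σ t=2..4: t=2:+1/1658880 t=3:−1/518400 t=4:+1/1658880 = -1/1382400
⇒ 3j(8 4 6; 0 0 0)² = 504/46189, sgn -1
Racah Σ t=5..6: t=5:−1/4147200 t=6:+1/10368000 = -1/6912000
⇒ 3j(8 4 6; -3 3 0)² = 189/16796, sgn -1
4πI² = N·(3j₀)²·(3jₘ)² = 214326/877591
I = +1·√(0.244221/4π) = 0.13940759
No selection rule forces the value: the integral is nonzero (none).

0.139408 (none)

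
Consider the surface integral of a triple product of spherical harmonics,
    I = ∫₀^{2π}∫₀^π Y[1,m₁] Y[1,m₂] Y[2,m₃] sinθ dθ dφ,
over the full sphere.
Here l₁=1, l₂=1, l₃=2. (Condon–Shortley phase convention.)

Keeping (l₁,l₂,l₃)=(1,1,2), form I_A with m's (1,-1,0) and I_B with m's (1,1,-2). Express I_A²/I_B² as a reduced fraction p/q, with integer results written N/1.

Shared (l₁,l₂,l₃)=(1,1,2): N and (l;000)² cancel in I_A²/I_B².
A: Δ = 0!·2!·2!/5! = 1/30; Racah Σ t=0..0: t=0:+1/4 = 1/4; ⇒ 3j(1 1 2; 1 -1 0)² = 1/30, sgn +1
B: Δ = 0!·2!·2!/5! = 1/30; Racah Σ t=0..0: t=0:+1/4 = 1/4; ⇒ 3j(1 1 2; 1 1 -2)² = 1/5, sgn +1
I_A²/I_B² = (1/30)/(1/5) = 1/6

1/6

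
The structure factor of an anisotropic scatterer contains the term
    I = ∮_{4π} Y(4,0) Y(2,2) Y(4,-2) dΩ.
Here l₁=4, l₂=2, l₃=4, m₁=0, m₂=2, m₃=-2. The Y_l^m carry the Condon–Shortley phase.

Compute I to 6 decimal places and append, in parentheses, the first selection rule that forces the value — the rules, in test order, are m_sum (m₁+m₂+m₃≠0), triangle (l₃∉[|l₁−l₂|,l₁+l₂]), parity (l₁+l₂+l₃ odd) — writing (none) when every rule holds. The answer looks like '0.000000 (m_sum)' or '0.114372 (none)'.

-0.190365 (none)

Rules hold: Σm=0, L=10 even, 2≤4≤6.
N = 9·5·9 = 405
Δ = 2!·6!·2!/11! = 1/13860
Racah Σ t=0..2: t=0:+1/192 t=1:−1/36 t=2:+1/192 = -5/288
⇒ 3j(4 2 4; 0 0 0)² = 20/693, sgn -1
Racah Σ t=2..2: t=2:+1/192 = 1/192
⇒ 3j(4 2 4; 0 2 -2)² = 3/77, sgn +1
4πI² = N·(3j₀)²·(3jₘ)² = 2700/5929
I = -1·√(0.455389/4π) = -0.19036462
No selection rule forces the value: the integral is nonzero (none).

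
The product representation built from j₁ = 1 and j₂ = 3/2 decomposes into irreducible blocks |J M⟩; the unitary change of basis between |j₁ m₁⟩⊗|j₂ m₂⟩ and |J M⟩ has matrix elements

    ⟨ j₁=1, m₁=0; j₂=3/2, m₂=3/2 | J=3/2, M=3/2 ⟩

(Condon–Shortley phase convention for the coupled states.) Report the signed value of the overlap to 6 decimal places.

−√(3/5) ≈ -0.774597

triangle: 1!*1!*2!/5! = 2/120
(j±m)!: 1!*1!*3!*0!*3!*0! = 36
prefactor² = (2J+1)*Δ*N² = 12/5
  k=1: −1/(1!*0!*0!*2!*1!*0!) = -1/2
Σ = -1/2  ⇒  CG² = 12/5*(-1/2)² = 3/5
CG = −√(3/5) = -0.774597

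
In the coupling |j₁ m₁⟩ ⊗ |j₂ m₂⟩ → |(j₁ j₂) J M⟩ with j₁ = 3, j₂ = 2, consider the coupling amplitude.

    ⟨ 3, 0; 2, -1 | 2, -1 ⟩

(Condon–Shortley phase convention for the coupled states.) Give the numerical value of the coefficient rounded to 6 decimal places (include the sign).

-0.534522

j₁+j₂−J=3  J+j₁−j₂=3  J−j₁+j₂=1  j₁+j₂+J+1=8
(j₁±m₁, j₂±m₂, J±M) = (3,3,1,3,1,3)
P² = 81/14
sum k=0..1:
  [0] +1/36 = 1/36
  [1] −1/4 = -1/4
S = -2/9
C² = P²·S² = 2/7 ; C = -0.534522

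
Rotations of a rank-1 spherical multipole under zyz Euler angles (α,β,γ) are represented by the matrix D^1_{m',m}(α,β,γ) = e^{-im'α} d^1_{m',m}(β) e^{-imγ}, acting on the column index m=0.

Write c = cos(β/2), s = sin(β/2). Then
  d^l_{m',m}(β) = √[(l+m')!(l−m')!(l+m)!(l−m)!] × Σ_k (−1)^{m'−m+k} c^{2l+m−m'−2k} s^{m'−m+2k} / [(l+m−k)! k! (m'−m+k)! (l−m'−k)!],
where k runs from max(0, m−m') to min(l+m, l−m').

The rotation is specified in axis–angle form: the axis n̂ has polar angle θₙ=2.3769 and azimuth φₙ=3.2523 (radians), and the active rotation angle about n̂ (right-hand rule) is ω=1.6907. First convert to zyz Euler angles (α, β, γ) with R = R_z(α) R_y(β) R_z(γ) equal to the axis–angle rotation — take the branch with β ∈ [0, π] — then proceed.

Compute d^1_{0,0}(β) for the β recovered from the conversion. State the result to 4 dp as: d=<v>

Axis–angle → zyz. n̂ = (sinθₙcosφₙ, sinθₙsinφₙ, cosθₙ) = (-0.688077, -0.076488, -0.721595), ω = 1.6907.
R = I cosω + sinω [n̂]ₓ + (1−cosω) n̂n̂ᵀ gives
  R = [+0.410466, +0.775339, +0.479966; -0.657489, -0.113066, +0.744932; +0.631843, -0.621341, +0.463367]
β = atan2(√(R₁₃²+R₂₃²), R₃₃) = 1.089005; α = atan2(R₂₃, R₁₃) mod 2π = 0.998433; γ = atan2(R₃₂, −R₃₁) mod 2π = 3.918611
d^1_{0,0}(β=1.0890) via the finite sum:
Half-angle: c=0.855385, s=0.517993. N=√(1·1·1·1)=1.000000
k: max(0,(0)−(0))=0 … min(1+(0),1−(0))=1
  k=0: (−1)^0·1.0000/(1)·0.8554^2·0.5180^0 = +0.731684
  k=1: (−1)^1·1.0000/(1)·0.8554^0·0.5180^2 = -0.268316
d^1_{0,0}(1.0890) = +0.731684 -0.268316 = +0.463367

d=0.4634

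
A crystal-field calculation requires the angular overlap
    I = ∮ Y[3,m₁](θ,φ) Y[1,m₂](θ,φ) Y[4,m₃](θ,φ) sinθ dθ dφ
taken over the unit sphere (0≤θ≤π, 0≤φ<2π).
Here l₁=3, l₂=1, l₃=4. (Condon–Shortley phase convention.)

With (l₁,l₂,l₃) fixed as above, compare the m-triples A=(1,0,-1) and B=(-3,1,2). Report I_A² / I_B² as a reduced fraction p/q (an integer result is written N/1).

15/1

Same 3,1,4: normalisation and zero-m 3j drop out of the ratio.
A: Δ: 0! 6! 2! / 9! → 1/252; sum: t=0:+1/48 = 1/48; 3j²(3 1 4; 1 0 -1) = Δ·Π!·Σ² = 5/84  (sign -1)
B: Δ: 0! 6! 2! / 9! → 1/252; sum: t=0:+1/1440 = 1/1440; 3j²(3 1 4; -3 1 2) = Δ·Π!·Σ² = 1/252  (sign +1)
I_A²/I_B² = (5/84)/(1/252) = 15/1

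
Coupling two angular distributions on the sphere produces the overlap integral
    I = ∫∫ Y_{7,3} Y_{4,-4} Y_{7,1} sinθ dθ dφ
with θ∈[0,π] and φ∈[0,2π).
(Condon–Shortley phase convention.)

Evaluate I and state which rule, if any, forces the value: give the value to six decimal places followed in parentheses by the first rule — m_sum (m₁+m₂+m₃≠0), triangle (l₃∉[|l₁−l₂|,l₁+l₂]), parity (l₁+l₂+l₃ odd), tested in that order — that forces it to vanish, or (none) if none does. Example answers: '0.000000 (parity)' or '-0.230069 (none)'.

-0.167274 (none)

m-sum 0 ✓  L=18 even ✓  3≤7≤11 ✓
Π(2lᵢ+1) = 15×9×15 = 2025
triangle coeff Δ(7,4,7) = 1/58198140
Σ_t [0,4]: t=0:+1/17418240 t=1:−1/622080 t=2:+1/230400 t=3:−1/622080 t=4:+1/17418240 = 1/806400
(3j)²=2268/230945 [(7 4 7; 0 0 0)], sign=-1
Σ_t [0,0]: t=0:+1/9953280 = 1/9953280
(3j)²=2450/138567 [(7 4 7; 3 -4 1)], sign=+1
⇒ 4πI² = 750141000/2133423721
I = (-1)√(750141000/2133423721/(4π)) = -0.16727381
No selection rule forces the value: the integral is nonzero (none).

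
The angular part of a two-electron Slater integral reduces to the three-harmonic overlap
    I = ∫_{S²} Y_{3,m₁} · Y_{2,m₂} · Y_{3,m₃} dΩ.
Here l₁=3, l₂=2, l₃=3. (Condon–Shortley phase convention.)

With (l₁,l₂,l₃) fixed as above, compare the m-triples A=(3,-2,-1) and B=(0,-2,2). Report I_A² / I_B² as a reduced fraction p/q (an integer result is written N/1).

1/2

Same 3,2,3: normalisation and zero-m 3j drop out of the ratio.
A: Δ: 2! 4! 2! / 9! → 1/3780; sum: t=0:+1/96 = 1/96; 3j²(3 2 3; 3 -2 -1) = Δ·Π!·Σ² = 1/42  (sign +1)
B: Δ: 2! 4! 2! / 9! → 1/3780; sum: t=0:+1/24 = 1/24; 3j²(3 2 3; 0 -2 2) = Δ·Π!·Σ² = 1/21  (sign -1)
I_A²/I_B² = (1/42)/(1/21) = 1/2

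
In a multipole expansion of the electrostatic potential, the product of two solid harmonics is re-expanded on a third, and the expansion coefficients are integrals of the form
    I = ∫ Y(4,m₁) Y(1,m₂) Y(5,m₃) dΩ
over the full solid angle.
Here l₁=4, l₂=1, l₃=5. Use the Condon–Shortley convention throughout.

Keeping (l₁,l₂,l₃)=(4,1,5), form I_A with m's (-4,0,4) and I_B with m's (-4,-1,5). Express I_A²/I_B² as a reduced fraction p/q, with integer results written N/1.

Shared (l₁,l₂,l₃)=(4,1,5): N and (l;000)² cancel in I_A²/I_B².
A: Δ = 0!·8!·2!/11! = 1/495; Racah Σ t=0..0: t=0:+1/40320 = 1/40320; ⇒ 3j(4 1 5; -4 0 4)² = 1/55, sgn -1
B: Δ = 0!·8!·2!/11! = 1/495; Racah Σ t=0..0: t=0:+1/80640 = 1/80640; ⇒ 3j(4 1 5; -4 -1 5)² = 1/11, sgn +1
I_A²/I_B² = (1/55)/(1/11) = 1/5

1/5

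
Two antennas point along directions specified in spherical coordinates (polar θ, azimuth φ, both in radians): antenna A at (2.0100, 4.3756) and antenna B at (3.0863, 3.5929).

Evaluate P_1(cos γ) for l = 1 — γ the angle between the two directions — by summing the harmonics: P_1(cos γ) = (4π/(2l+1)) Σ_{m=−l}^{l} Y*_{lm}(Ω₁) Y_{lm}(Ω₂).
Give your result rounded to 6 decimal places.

0.460033

Addition theorem: P_1(cos γ) = (4π/3) Σ_m Y*_{lm}(Ω₁) Y_{lm}(Ω₂), m = −1…1:
  [-1]  conj(Y_{1,-1})(Ω₁) = -0.103335-0.295136i ; Y_{1,-1}(Ω₂) = -0.017182+0.008328i ; Δ = +0.004233+0.004210i
  [+0]  conj(Y_{1,0})(Ω₁) = -0.207763-0.000000i ; Y_{1,0}(Ω₂) = -0.487856+0.000000i ; Δ = +0.101358+0.000000i
  [+1]  conj(Y_{1,1})(Ω₁) = +0.103335-0.295136i ; Y_{1,1}(Ω₂) = +0.017182+0.008328i ; Δ = +0.004233-0.004210i
Accumulated sum +0.109825+0.000000i; after 4π/(2l+1) scaling, +0.460033+0.000000i ⇒ P_1 = 0.460033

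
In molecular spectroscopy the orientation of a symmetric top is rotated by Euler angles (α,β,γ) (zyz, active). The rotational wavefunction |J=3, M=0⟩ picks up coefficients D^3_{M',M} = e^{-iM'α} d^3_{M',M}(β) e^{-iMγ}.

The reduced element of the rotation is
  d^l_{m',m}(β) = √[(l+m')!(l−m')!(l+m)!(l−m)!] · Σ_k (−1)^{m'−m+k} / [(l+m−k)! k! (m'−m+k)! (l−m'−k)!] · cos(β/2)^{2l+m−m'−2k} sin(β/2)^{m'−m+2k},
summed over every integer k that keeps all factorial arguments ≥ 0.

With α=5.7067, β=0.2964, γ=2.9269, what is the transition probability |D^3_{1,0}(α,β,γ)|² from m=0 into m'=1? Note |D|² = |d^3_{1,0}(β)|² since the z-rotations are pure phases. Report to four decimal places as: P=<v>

P=0.2043

Split into d^3_{1,0}(β=0.2964) × two z-phases.
c=cos(0.296400/2)=0.989038, s=sin(0.296400/2)=0.147658; N=√[24·2·6·6]=41.569219
k∈{0,1,2} keeps every argument non-negative
  k=0: (−1)^1·41.5692/(12)·0.9890^5·0.1477^1 = -0.484076
  k=1: (−1)^2·41.5692/(4)·0.9890^3·0.1477^3 = +0.032369
  k=2: (−1)^3·41.5692/(12)·0.9890^1·0.1477^5 = -0.000240
d^3_{1,0}(0.2964) = -0.484076 +0.032369 -0.000240 = -0.451948
|D^3_{1,0}|² = |d^3_{1,0}(β)|² = (-0.451948)² = 0.204257 (the z-rotation phases have unit modulus)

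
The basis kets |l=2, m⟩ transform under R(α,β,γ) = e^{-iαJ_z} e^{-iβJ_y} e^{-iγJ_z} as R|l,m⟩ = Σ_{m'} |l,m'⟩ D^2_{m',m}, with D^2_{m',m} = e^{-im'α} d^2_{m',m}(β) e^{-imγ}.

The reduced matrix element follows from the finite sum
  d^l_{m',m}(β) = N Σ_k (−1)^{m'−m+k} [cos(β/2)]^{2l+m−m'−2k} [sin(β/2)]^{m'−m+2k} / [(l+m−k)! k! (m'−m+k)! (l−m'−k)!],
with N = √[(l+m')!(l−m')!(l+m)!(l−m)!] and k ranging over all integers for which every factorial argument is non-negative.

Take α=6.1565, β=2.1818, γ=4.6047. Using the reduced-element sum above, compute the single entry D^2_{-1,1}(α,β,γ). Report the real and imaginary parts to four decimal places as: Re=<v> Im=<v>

Re=-0.0022 Im=-0.1159

D^2_{-1,1}(6.1565,2.1818,4.6047) = e^{-i·-1·6.1565}·d^2_{-1,1}(2.1818)·e^{-i·1·4.6047}. Compute d first:
c=cos(2.181800/2)=0.461687, s=sin(2.181800/2)=0.887043; N=√[1·6·6·1]=6.000000
The bounds max(0,m−m')=2 and min(l+m,l−m')=3 give 2 terms
  k=2: (−1)^0·6.0000/(2)·0.4617^2·0.8870^2 = +0.503160
  k=3: (−1)^1·6.0000/(6)·0.4617^0·0.8870^4 = -0.619125
d^2_{-1,1}(2.1818) = +0.503160 -0.619125 = -0.115965
Phases: e^{-i·(-1)·6.1565}=+0.991986-0.126347i, e^{-i·(1)·4.6047}=-0.107481+0.994207i ⇒ D=-0.002203-0.115944i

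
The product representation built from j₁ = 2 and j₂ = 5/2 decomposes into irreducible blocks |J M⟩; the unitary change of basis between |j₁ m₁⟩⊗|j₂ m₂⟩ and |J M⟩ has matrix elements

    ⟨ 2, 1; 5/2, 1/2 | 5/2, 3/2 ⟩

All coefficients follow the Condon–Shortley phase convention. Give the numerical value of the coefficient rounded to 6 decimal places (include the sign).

triangle: 2!×2!×3!/8! = 24/40320
(j±m)!: 3!×1!×3!×2!×4!×1! = 1728
prefactor² = (2J+1)×Δ×N² = 216/35
  k=0: +1/(0!×2!×1!×3!×1!×0!) = 1/12
  k=1: −1/(1!×1!×0!×2!×2!×1!) = -1/4
Σ = -1/6  ⇒  CG² = 216/35×(-1/6)² = 6/35
CG = −√(6/35) = -0.414039

−√(6/35) ≈ -0.414039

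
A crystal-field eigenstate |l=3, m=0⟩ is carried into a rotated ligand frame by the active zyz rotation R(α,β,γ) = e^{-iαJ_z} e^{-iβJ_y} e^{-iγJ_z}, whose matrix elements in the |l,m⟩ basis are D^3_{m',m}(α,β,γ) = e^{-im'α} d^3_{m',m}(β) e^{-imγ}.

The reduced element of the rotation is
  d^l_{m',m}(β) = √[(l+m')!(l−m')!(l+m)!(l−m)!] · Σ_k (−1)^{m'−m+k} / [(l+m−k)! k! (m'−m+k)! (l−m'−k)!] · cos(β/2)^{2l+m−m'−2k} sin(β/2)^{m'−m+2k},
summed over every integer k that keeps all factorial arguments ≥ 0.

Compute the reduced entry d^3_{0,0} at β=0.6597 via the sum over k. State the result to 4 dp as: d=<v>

d=0.0482

d^3_{0,0}(β=0.6597) via the finite sum:
With c≡cos(β/2)=0.946091 and s≡sin(β/2)=0.323901, N=[6·6·6·6]^{1/2}=36.000000
k: max(0,(0)−(0))=0 … min(3+(0),3−(0))=3
  k=0: (−1)^0·36.0000/(36)·0.9461^6·0.3239^0 = +0.717129
  k=1: (−1)^1·36.0000/(4)·0.9461^4·0.3239^2 = -0.756483
  k=2: (−1)^2·36.0000/(4)·0.9461^2·0.3239^4 = +0.088666
  k=3: (−1)^3·36.0000/(36)·0.9461^0·0.3239^6 = -0.001155
d^3_{0,0}(0.6597) = +0.717129 -0.756483 +0.088666 -0.001155 = +0.048158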